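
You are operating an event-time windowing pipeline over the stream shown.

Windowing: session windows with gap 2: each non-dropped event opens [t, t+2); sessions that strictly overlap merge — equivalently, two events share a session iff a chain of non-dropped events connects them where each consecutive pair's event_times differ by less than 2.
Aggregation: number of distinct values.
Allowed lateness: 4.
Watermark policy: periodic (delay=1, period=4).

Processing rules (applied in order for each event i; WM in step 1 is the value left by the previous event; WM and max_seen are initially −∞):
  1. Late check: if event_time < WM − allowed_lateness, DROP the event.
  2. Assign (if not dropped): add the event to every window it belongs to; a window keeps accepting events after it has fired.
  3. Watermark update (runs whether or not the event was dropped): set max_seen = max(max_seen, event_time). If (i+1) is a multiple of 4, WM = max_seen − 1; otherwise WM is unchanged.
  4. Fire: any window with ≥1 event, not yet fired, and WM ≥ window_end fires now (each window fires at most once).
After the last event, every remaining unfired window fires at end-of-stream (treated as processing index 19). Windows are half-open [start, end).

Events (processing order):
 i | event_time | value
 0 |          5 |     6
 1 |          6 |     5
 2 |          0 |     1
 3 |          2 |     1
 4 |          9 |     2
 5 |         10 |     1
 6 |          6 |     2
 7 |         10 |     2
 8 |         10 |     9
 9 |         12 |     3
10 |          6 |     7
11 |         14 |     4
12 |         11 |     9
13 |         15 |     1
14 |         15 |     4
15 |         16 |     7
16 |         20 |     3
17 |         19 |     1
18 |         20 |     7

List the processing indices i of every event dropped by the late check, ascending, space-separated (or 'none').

i=0 t=5 v=6: → [5,7); WM=−∞
i=1 t=6 v=5: → [5,8); WM=−∞
i=2 t=0 v=1: → [0,2); WM=−∞
i=3 t=2 v=1: → [2,4); WM=5
i=4 t=9 v=2: → [9,11); WM=5
i=5 t=10 v=1: → [9,12); WM=5
i=6 t=6 v=2: → [5,8); WM=5
i=7 t=10 v=2: → [9,12); WM=9
i=8 t=10 v=9: → [9,12); WM=9
i=9 t=12 v=3: → [12,14); WM=9
i=10 t=6 v=7: → [5,8); WM=9
i=11 t=14 v=4: → [14,16); WM=13
i=12 t=11 v=9: → [9,14); WM=13
i=13 t=15 v=1: → [14,17); WM=13
i=14 t=15 v=4: → [14,17); WM=13
i=15 t=16 v=7: → [14,18); WM=15
i=16 t=20 v=3: → [20,22); WM=15
i=17 t=19 v=1: → [19,22); WM=15
i=18 t=20 v=7: → [19,22); WM=15

none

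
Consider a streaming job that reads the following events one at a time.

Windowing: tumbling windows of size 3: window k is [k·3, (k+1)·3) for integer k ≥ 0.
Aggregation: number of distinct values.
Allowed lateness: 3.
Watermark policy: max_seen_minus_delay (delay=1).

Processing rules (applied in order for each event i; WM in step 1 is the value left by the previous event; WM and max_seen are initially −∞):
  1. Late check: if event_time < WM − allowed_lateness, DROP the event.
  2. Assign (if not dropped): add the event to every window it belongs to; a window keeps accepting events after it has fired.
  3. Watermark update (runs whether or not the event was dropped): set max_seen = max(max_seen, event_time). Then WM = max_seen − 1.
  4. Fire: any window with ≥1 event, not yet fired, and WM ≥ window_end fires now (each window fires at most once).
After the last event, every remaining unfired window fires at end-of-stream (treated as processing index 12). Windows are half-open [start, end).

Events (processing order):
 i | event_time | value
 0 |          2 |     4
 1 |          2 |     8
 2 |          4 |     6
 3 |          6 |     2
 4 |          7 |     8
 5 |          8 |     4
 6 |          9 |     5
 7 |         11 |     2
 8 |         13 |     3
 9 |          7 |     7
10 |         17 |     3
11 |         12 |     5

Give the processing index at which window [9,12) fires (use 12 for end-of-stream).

i=0 t=2 v=4: → [0,3); WM=1
i=1 t=2 v=8: → [0,3); WM=1
i=2 t=4 v=6: → [3,6); WM=3; [0,3) fires=2
i=3 t=6 v=2: → [6,9); WM=5
i=4 t=7 v=8: → [6,9); WM=6; [3,6) fires=1
i=5 t=8 v=4: → [6,9); WM=7
i=6 t=9 v=5: → [9,12); WM=8
i=7 t=11 v=2: → [9,12); WM=10; [6,9) fires=3
i=8 t=13 v=3: → [12,15); WM=12; [9,12) fires=2
i=9 t=7 v=7: DROP (t<12-3); WM=12
i=10 t=17 v=3: → [15,18); WM=16; [12,15) fires=1
i=11 t=12 v=5: DROP (t<16-3); WM=16

8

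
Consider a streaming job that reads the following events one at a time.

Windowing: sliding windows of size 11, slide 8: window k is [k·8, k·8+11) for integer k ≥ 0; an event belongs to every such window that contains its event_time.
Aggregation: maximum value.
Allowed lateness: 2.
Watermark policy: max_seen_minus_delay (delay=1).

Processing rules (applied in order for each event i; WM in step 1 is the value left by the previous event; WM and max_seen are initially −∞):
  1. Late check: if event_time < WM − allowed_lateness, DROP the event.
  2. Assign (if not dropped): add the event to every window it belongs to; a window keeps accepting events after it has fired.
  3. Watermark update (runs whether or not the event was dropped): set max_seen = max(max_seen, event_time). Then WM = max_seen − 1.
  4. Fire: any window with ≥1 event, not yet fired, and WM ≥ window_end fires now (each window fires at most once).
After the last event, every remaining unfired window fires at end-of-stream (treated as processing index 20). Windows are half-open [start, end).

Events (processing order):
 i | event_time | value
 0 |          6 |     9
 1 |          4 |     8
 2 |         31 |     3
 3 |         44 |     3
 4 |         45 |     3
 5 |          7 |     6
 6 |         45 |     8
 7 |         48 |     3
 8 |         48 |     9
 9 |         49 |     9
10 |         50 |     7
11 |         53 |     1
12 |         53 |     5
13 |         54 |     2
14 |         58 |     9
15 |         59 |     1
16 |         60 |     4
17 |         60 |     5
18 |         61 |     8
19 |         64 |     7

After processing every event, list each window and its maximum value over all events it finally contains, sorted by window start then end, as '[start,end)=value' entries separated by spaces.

[0,11)=9 [24,35)=3 [40,51)=9 [48,59)=9 [56,67)=9 [64,75)=7

i=0 t=6 v=9: → [0,11); WM=5
i=1 t=4 v=8: → [0,11); WM=5
i=2 t=31 v=3: → [24,35); WM=30; [0,11) fires=9
i=3 t=44 v=3: → [40,51); WM=43; [24,35) fires=3
i=4 t=45 v=3: → [40,51); WM=44
i=5 t=7 v=6: DROP (t<44-2); WM=44
i=6 t=45 v=8: → [40,51); WM=44
i=7 t=48 v=3: → [48,59),[40,51); WM=47
i=8 t=48 v=9: → [48,59),[40,51); WM=47
i=9 t=49 v=9: → [48,59),[40,51); WM=48
i=10 t=50 v=7: → [48,59),[40,51); WM=49
i=11 t=53 v=1: → [48,59); WM=52; [40,51) fires=9
i=12 t=53 v=5: → [48,59); WM=52
i=13 t=54 v=2: → [48,59); WM=53
i=14 t=58 v=9: → [56,67),[48,59); WM=57
i=15 t=59 v=1: → [56,67); WM=58
i=16 t=60 v=4: → [56,67); WM=59; [48,59) fires=9
i=17 t=60 v=5: → [56,67); WM=59
i=18 t=61 v=8: → [56,67); WM=60
i=19 t=64 v=7: → [64,75),[56,67); WM=63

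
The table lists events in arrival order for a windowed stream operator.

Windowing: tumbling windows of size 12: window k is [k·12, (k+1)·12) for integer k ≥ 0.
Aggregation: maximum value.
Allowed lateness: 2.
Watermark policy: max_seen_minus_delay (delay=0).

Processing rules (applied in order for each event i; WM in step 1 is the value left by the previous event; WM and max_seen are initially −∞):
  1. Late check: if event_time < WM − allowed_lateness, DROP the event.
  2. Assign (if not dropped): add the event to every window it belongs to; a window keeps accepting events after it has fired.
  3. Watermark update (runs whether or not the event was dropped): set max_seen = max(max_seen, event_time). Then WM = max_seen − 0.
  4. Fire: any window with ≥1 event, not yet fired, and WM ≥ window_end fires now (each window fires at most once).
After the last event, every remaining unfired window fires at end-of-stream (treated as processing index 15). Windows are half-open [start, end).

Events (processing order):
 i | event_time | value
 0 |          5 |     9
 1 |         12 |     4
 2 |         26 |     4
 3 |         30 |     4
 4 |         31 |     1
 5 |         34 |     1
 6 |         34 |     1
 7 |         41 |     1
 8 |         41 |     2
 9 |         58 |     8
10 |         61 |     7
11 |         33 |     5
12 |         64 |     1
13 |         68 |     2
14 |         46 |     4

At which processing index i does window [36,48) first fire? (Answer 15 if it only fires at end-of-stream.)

i=0 t=5 v=9: → [0,12); WM=5
i=1 t=12 v=4: → [12,24); WM=12; [0,12) fires=9
i=2 t=26 v=4: → [24,36); WM=26; [12,24) fires=4
i=3 t=30 v=4: → [24,36); WM=30
i=4 t=31 v=1: → [24,36); WM=31
i=5 t=34 v=1: → [24,36); WM=34
i=6 t=34 v=1: → [24,36); WM=34
i=7 t=41 v=1: → [36,48); WM=41; [24,36) fires=4
i=8 t=41 v=2: → [36,48); WM=41
i=9 t=58 v=8: → [48,60); WM=58; [36,48) fires=2
i=10 t=61 v=7: → [60,72); WM=61; [48,60) fires=8
i=11 t=33 v=5: DROP (t<61-2); WM=61
i=12 t=64 v=1: → [60,72); WM=64
i=13 t=68 v=2: → [60,72); WM=68
i=14 t=46 v=4: DROP (t<68-2); WM=68

9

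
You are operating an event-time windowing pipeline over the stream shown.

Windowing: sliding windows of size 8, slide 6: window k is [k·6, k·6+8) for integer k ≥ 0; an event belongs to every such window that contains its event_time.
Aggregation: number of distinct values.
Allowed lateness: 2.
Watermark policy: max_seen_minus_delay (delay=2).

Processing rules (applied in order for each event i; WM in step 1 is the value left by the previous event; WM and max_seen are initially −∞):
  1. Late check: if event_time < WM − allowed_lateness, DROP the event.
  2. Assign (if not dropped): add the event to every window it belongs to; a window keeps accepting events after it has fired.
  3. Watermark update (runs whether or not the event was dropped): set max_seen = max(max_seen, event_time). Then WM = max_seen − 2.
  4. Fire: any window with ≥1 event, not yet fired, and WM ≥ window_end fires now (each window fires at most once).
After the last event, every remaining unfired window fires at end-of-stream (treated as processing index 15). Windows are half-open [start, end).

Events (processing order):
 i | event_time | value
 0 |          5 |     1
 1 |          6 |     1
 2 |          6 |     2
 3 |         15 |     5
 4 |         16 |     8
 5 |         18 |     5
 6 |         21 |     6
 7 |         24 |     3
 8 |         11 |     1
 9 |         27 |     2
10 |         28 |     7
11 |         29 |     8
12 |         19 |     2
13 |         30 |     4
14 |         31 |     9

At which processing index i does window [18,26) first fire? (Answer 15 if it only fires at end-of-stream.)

i=0 t=5 v=1: → [0,8); WM=3
i=1 t=6 v=1: → [6,14),[0,8); WM=4
i=2 t=6 v=2: → [6,14),[0,8); WM=4
i=3 t=15 v=5: → [12,20); WM=13; [0,8) fires=2
i=4 t=16 v=8: → [12,20); WM=14; [6,14) fires=2
i=5 t=18 v=5: → [18,26),[12,20); WM=16
i=6 t=21 v=6: → [18,26); WM=19
i=7 t=24 v=3: → [24,32),[18,26); WM=22; [12,20) fires=2
i=8 t=11 v=1: DROP (t<22-2); WM=22
i=9 t=27 v=2: → [24,32); WM=25
i=10 t=28 v=7: → [24,32); WM=26; [18,26) fires=3
i=11 t=29 v=8: → [24,32); WM=27
i=12 t=19 v=2: DROP (t<27-2); WM=27
i=13 t=30 v=4: → [30,38),[24,32); WM=28
i=14 t=31 v=9: → [30,38),[24,32); WM=29

10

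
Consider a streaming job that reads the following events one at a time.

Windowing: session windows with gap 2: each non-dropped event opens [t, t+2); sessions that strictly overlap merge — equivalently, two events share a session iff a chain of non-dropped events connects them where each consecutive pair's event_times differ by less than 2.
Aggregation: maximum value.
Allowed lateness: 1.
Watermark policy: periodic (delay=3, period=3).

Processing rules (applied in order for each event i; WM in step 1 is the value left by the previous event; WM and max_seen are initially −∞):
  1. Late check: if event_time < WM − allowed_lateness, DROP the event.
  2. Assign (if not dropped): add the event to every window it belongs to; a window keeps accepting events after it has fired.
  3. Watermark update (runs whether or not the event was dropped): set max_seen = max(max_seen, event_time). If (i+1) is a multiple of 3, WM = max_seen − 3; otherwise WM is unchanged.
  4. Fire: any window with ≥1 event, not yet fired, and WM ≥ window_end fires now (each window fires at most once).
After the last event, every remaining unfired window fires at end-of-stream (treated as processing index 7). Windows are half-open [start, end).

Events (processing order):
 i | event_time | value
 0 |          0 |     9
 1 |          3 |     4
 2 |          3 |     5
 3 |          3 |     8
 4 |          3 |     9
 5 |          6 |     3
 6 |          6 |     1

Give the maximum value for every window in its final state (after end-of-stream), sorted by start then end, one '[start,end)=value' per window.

i=0 t=0 v=9: → [0,2); WM=−∞
i=1 t=3 v=4: → [3,5); WM=−∞
i=2 t=3 v=5: → [3,5); WM=0
i=3 t=3 v=8: → [3,5); WM=0
i=4 t=3 v=9: → [3,5); WM=0
i=5 t=6 v=3: → [6,8); WM=3
i=6 t=6 v=1: → [6,8); WM=3

[0,2)=9 [3,5)=9 [6,8)=3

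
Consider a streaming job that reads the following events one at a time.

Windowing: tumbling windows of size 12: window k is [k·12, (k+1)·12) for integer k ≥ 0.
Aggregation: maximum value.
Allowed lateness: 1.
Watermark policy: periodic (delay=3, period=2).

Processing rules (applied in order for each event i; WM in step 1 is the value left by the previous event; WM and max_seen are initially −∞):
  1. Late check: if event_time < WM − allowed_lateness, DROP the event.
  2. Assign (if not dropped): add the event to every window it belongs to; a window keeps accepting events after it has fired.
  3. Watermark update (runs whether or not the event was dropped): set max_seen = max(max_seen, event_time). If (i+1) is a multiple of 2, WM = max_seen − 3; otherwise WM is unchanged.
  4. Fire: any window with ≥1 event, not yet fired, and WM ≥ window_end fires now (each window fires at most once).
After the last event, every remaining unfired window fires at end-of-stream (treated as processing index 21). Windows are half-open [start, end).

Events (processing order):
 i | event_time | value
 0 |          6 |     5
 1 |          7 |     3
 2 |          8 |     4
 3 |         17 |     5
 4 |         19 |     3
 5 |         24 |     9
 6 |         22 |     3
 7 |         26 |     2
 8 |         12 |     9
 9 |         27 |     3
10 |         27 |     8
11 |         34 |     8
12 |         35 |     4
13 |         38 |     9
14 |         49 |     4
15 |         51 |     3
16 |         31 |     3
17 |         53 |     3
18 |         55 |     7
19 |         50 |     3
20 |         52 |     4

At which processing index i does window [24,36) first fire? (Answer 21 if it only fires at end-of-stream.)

i=0 t=6 v=5: → [0,12); WM=−∞
i=1 t=7 v=3: → [0,12); WM=4
i=2 t=8 v=4: → [0,12); WM=4
i=3 t=17 v=5: → [12,24); WM=14; [0,12) fires=5
i=4 t=19 v=3: → [12,24); WM=14
i=5 t=24 v=9: → [24,36); WM=21
i=6 t=22 v=3: → [12,24); WM=21
i=7 t=26 v=2: → [24,36); WM=23
i=8 t=12 v=9: DROP (t<23-1); WM=23
i=9 t=27 v=3: → [24,36); WM=24; [12,24) fires=5
i=10 t=27 v=8: → [24,36); WM=24
i=11 t=34 v=8: → [24,36); WM=31
i=12 t=35 v=4: → [24,36); WM=31
i=13 t=38 v=9: → [36,48); WM=35
i=14 t=49 v=4: → [48,60); WM=35
i=15 t=51 v=3: → [48,60); WM=48; [24,36) fires=9 [36,48) fires=9
i=16 t=31 v=3: DROP (t<48-1); WM=48
i=17 t=53 v=3: → [48,60); WM=50
i=18 t=55 v=7: → [48,60); WM=50
i=19 t=50 v=3: → [48,60); WM=52
i=20 t=52 v=4: → [48,60); WM=52

15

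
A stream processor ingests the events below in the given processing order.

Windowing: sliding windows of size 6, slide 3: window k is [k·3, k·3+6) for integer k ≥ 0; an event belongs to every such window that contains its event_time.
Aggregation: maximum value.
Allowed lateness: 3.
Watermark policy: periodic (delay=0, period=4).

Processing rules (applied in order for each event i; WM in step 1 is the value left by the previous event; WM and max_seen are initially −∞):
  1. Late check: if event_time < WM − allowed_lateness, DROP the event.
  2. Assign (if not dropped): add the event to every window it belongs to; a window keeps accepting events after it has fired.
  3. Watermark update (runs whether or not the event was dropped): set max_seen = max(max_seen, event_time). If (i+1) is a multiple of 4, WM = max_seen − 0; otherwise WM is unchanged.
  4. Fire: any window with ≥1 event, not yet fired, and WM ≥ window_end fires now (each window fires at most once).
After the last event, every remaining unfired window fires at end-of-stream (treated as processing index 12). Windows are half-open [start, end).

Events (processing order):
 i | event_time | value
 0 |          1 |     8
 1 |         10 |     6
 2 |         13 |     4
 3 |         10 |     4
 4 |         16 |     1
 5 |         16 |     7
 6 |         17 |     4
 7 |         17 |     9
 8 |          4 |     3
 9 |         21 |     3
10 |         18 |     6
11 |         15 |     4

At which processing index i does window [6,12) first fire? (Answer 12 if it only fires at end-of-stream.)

3

i=0 t=1 v=8: → [0,6); WM=−∞
i=1 t=10 v=6: → [9,15),[6,12); WM=−∞
i=2 t=13 v=4: → [12,18),[9,15); WM=−∞
i=3 t=10 v=4: → [9,15),[6,12); WM=13; [0,6) fires=8 [6,12) fires=6
i=4 t=16 v=1: → [15,21),[12,18); WM=13
i=5 t=16 v=7: → [15,21),[12,18); WM=13
i=6 t=17 v=4: → [15,21),[12,18); WM=13
i=7 t=17 v=9: → [15,21),[12,18); WM=17; [9,15) fires=6
i=8 t=4 v=3: DROP (t<17-3); WM=17
i=9 t=21 v=3: → [21,27),[18,24); WM=17
i=10 t=18 v=6: → [18,24),[15,21); WM=17
i=11 t=15 v=4: → [15,21),[12,18); WM=21; [12,18) fires=9 [15,21) fires=9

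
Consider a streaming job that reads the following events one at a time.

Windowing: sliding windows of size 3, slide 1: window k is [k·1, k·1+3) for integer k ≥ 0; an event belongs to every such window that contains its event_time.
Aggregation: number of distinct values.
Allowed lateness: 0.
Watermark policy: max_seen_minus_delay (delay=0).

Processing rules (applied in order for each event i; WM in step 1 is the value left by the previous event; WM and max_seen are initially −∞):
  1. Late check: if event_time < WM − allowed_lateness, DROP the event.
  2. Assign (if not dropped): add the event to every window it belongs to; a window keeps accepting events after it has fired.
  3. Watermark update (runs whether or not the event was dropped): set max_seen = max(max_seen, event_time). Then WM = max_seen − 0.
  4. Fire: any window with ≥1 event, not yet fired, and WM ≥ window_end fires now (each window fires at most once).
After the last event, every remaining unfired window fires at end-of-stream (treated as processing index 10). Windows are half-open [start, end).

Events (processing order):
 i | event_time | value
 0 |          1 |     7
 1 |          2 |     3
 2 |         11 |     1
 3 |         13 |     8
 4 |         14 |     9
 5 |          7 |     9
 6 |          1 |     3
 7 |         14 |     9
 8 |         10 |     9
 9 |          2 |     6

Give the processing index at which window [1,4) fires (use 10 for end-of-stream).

i=0 t=1 v=7: → [1,4),[0,3); WM=1
i=1 t=2 v=3: → [2,5),[1,4),[0,3); WM=2
i=2 t=11 v=1: → [11,14),[10,13),[9,12); WM=11; [0,3) fires=2 [1,4) fires=2 [2,5) fires=1
i=3 t=13 v=8: → [13,16),[12,15),[11,14); WM=13; [9,12) fires=1 [10,13) fires=1
i=4 t=14 v=9: → [14,17),[13,16),[12,15); WM=14; [11,14) fires=2
i=5 t=7 v=9: DROP (t<14-0); WM=14
i=6 t=1 v=3: DROP (t<14-0); WM=14
i=7 t=14 v=9: → [14,17),[13,16),[12,15); WM=14
i=8 t=10 v=9: DROP (t<14-0); WM=14
i=9 t=2 v=6: DROP (t<14-0); WM=14

2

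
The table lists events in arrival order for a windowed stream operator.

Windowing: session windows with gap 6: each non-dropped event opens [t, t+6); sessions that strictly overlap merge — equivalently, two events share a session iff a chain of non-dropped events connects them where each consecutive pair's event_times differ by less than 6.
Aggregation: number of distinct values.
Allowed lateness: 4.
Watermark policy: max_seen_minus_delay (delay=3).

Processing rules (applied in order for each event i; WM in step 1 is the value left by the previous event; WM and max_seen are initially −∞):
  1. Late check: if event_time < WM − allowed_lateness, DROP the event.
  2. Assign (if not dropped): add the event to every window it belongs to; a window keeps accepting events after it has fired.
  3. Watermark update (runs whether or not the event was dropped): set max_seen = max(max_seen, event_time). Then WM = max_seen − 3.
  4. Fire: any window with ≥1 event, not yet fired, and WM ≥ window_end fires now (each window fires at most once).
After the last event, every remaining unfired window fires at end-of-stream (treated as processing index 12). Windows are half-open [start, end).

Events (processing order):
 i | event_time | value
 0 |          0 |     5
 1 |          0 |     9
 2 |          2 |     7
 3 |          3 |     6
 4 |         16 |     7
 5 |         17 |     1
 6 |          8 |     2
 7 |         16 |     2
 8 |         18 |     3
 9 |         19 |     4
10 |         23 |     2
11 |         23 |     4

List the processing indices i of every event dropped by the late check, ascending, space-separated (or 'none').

i=0 t=0 v=5: → [0,6); WM=-3
i=1 t=0 v=9: → [0,6); WM=-3
i=2 t=2 v=7: → [0,8); WM=-1
i=3 t=3 v=6: → [0,9); WM=0
i=4 t=16 v=7: → [16,22); WM=13
i=5 t=17 v=1: → [16,23); WM=14
i=6 t=8 v=2: DROP (t<14-4); WM=14
i=7 t=16 v=2: → [16,23); WM=14
i=8 t=18 v=3: → [16,24); WM=15
i=9 t=19 v=4: → [16,25); WM=16
i=10 t=23 v=2: → [16,29); WM=20
i=11 t=23 v=4: → [16,29); WM=20

6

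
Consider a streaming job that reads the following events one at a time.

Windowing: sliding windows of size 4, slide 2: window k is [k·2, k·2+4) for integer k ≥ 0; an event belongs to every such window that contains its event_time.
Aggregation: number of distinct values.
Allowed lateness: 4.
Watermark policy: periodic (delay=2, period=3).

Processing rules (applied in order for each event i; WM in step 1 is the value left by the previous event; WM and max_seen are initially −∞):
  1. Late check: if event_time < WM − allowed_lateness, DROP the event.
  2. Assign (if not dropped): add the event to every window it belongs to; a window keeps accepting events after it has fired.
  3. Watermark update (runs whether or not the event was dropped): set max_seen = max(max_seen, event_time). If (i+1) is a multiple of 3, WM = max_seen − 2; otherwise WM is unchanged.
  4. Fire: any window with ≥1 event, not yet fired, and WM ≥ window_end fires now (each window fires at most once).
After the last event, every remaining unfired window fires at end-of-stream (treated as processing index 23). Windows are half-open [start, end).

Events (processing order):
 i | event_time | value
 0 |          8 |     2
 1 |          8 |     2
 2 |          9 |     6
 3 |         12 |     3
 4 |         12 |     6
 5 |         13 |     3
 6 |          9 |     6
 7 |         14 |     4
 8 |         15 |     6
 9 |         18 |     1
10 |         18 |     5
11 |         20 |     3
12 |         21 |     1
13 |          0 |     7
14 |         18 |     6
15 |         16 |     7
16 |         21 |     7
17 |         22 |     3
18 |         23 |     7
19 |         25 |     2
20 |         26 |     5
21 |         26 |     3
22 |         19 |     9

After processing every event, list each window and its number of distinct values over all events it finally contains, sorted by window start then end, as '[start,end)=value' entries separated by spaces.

[6,10)=2 [8,12)=2 [10,14)=2 [12,16)=3 [14,18)=3 [16,20)=4 [18,22)=5 [20,24)=3 [22,26)=3 [24,28)=3 [26,30)=2

i=0 t=8 v=2: → [8,12),[6,10); WM=−∞
i=1 t=8 v=2: → [8,12),[6,10); WM=−∞
i=2 t=9 v=6: → [8,12),[6,10); WM=7
i=3 t=12 v=3: → [12,16),[10,14); WM=7
i=4 t=12 v=6: → [12,16),[10,14); WM=7
i=5 t=13 v=3: → [12,16),[10,14); WM=11; [6,10) fires=2
i=6 t=9 v=6: → [8,12),[6,10); WM=11
i=7 t=14 v=4: → [14,18),[12,16); WM=11
i=8 t=15 v=6: → [14,18),[12,16); WM=13; [8,12) fires=2
i=9 t=18 v=1: → [18,22),[16,20); WM=13
i=10 t=18 v=5: → [18,22),[16,20); WM=13
i=11 t=20 v=3: → [20,24),[18,22); WM=18; [10,14) fires=2 [12,16) fires=3 [14,18) fires=2
i=12 t=21 v=1: → [20,24),[18,22); WM=18
i=13 t=0 v=7: DROP (t<18-4); WM=18
i=14 t=18 v=6: → [18,22),[16,20); WM=19
i=15 t=16 v=7: → [16,20),[14,18); WM=19
i=16 t=21 v=7: → [20,24),[18,22); WM=19
i=17 t=22 v=3: → [22,26),[20,24); WM=20; [16,20) fires=4
i=18 t=23 v=7: → [22,26),[20,24); WM=20
i=19 t=25 v=2: → [24,28),[22,26); WM=20
i=20 t=26 v=5: → [26,30),[24,28); WM=24; [18,22) fires=5 [20,24) fires=3
i=21 t=26 v=3: → [26,30),[24,28); WM=24
i=22 t=19 v=9: DROP (t<24-4); WM=24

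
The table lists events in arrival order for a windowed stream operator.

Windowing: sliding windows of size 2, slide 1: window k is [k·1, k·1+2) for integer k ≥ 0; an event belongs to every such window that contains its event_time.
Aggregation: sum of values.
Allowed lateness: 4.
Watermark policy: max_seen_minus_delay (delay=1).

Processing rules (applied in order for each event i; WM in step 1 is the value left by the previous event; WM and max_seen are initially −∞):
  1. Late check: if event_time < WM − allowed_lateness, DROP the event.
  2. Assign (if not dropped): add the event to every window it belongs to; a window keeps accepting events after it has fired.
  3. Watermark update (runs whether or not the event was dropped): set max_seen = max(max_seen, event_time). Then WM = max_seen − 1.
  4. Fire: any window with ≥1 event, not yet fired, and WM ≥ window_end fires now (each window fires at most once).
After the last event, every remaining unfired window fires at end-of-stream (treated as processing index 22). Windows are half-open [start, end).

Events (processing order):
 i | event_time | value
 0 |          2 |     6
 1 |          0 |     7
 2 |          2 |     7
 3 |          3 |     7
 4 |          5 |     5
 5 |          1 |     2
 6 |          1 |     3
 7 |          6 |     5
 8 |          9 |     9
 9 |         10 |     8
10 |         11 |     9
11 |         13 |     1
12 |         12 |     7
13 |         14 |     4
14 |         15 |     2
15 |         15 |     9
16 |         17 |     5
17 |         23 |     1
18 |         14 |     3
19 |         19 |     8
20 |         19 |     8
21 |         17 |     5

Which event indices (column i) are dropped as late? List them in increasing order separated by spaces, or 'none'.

18 21

i=0 t=2 v=6: → [2,4),[1,3); WM=1
i=1 t=0 v=7: → [0,2); WM=1
i=2 t=2 v=7: → [2,4),[1,3); WM=1
i=3 t=3 v=7: → [3,5),[2,4); WM=2; [0,2) fires=7
i=4 t=5 v=5: → [5,7),[4,6); WM=4; [1,3) fires=13 [2,4) fires=20
i=5 t=1 v=2: → [1,3),[0,2); WM=4
i=6 t=1 v=3: → [1,3),[0,2); WM=4
i=7 t=6 v=5: → [6,8),[5,7); WM=5; [3,5) fires=7
i=8 t=9 v=9: → [9,11),[8,10); WM=8; [4,6) fires=5 [5,7) fires=10 [6,8) fires=5
i=9 t=10 v=8: → [10,12),[9,11); WM=9
i=10 t=11 v=9: → [11,13),[10,12); WM=10; [8,10) fires=9
i=11 t=13 v=1: → [13,15),[12,14); WM=12; [9,11) fires=17 [10,12) fires=17
i=12 t=12 v=7: → [12,14),[11,13); WM=12
i=13 t=14 v=4: → [14,16),[13,15); WM=13; [11,13) fires=16
i=14 t=15 v=2: → [15,17),[14,16); WM=14; [12,14) fires=8
i=15 t=15 v=9: → [15,17),[14,16); WM=14
i=16 t=17 v=5: → [17,19),[16,18); WM=16; [13,15) fires=5 [14,16) fires=15
i=17 t=23 v=1: → [23,25),[22,24); WM=22; [15,17) fires=11 [16,18) fires=5 [17,19) fires=5
i=18 t=14 v=3: DROP (t<22-4); WM=22
i=19 t=19 v=8: → [19,21),[18,20); WM=22; [18,20) fires=8 [19,21) fires=8
i=20 t=19 v=8: → [19,21),[18,20); WM=22
i=21 t=17 v=5: DROP (t<22-4); WM=22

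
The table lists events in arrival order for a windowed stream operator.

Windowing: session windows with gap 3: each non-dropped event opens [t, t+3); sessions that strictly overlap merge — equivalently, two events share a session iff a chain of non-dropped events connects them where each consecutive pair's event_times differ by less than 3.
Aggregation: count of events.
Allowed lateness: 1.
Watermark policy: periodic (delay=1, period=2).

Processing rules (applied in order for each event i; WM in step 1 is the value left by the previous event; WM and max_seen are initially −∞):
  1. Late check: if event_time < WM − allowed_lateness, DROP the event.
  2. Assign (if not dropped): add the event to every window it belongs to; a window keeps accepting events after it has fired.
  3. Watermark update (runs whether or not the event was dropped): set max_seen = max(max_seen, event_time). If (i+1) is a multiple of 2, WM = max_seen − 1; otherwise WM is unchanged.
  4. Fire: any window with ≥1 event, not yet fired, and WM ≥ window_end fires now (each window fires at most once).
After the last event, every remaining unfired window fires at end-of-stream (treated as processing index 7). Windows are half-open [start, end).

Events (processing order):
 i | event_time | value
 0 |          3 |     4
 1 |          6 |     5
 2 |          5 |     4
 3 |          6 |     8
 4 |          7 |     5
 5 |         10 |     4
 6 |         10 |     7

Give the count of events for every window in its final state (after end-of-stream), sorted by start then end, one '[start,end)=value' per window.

i=0 t=3 v=4: → [3,6); WM=−∞
i=1 t=6 v=5: → [6,9); WM=5
i=2 t=5 v=4: → [3,9); WM=5
i=3 t=6 v=8: → [3,9); WM=5
i=4 t=7 v=5: → [3,10); WM=5
i=5 t=10 v=4: → [10,13); WM=9
i=6 t=10 v=7: → [10,13); WM=9

[3,10)=5 [10,13)=2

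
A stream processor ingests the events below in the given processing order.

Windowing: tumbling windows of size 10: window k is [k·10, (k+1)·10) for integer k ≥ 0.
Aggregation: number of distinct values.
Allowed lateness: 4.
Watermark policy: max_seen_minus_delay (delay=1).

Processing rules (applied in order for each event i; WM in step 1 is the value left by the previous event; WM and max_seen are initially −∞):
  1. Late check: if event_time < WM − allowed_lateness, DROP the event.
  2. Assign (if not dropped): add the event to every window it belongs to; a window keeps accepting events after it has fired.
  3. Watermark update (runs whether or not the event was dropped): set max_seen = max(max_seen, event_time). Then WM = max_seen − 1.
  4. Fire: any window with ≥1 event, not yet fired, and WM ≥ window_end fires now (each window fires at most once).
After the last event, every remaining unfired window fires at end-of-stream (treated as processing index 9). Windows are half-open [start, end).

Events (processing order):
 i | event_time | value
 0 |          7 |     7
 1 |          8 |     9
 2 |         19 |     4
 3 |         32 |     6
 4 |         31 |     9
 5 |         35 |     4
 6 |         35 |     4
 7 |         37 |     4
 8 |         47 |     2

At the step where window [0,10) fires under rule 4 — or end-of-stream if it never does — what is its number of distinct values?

2

i=0 t=7 v=7: → [0,10); WM=6
i=1 t=8 v=9: → [0,10); WM=7
i=2 t=19 v=4: → [10,20); WM=18; [0,10) fires=2
i=3 t=32 v=6: → [30,40); WM=31; [10,20) fires=1
i=4 t=31 v=9: → [30,40); WM=31
i=5 t=35 v=4: → [30,40); WM=34
i=6 t=35 v=4: → [30,40); WM=34
i=7 t=37 v=4: → [30,40); WM=36
i=8 t=47 v=2: → [40,50); WM=46; [30,40) fires=3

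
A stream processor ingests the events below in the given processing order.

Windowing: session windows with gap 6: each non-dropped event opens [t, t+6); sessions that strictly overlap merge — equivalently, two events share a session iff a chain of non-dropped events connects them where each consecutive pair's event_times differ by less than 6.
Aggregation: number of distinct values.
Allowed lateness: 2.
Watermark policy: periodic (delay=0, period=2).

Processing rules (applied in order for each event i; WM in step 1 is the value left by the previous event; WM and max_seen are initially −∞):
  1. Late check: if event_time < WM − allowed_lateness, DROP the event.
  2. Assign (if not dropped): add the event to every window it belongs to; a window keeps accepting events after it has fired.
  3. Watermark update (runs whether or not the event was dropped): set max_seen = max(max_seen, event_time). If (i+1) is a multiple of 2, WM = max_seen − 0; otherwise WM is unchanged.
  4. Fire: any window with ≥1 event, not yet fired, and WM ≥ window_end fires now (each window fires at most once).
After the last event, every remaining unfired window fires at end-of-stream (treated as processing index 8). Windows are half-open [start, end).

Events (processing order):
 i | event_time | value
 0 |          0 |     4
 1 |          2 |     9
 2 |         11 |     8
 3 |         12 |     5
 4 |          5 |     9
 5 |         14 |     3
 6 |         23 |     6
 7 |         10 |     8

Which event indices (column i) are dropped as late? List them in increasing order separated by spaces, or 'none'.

i=0 t=0 v=4: → [0,6); WM=−∞
i=1 t=2 v=9: → [0,8); WM=2
i=2 t=11 v=8: → [11,17); WM=2
i=3 t=12 v=5: → [11,18); WM=12
i=4 t=5 v=9: DROP (t<12-2); WM=12
i=5 t=14 v=3: → [11,20); WM=14
i=6 t=23 v=6: → [23,29); WM=14
i=7 t=10 v=8: DROP (t<14-2); WM=23

4 7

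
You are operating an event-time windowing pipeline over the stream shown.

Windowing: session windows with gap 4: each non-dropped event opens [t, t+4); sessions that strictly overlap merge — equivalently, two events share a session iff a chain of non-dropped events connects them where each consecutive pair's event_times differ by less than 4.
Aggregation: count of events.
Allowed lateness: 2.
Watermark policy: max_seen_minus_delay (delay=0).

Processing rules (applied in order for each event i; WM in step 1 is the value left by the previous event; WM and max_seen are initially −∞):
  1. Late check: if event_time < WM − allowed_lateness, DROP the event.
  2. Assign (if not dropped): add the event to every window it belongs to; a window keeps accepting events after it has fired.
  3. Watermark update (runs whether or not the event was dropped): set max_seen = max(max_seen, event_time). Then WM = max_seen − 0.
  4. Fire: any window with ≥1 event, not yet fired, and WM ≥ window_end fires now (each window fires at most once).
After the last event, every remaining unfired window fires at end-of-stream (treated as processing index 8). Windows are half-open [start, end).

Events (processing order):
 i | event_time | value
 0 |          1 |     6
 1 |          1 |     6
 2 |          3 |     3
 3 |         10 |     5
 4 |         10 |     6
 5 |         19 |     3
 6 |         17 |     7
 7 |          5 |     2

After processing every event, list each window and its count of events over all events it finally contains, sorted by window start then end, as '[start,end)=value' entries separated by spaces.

i=0 t=1 v=6: → [1,5); WM=1
i=1 t=1 v=6: → [1,5); WM=1
i=2 t=3 v=3: → [1,7); WM=3
i=3 t=10 v=5: → [10,14); WM=10
i=4 t=10 v=6: → [10,14); WM=10
i=5 t=19 v=3: → [19,23); WM=19
i=6 t=17 v=7: → [17,23); WM=19
i=7 t=5 v=2: DROP (t<19-2); WM=19

[1,7)=3 [10,14)=2 [17,23)=2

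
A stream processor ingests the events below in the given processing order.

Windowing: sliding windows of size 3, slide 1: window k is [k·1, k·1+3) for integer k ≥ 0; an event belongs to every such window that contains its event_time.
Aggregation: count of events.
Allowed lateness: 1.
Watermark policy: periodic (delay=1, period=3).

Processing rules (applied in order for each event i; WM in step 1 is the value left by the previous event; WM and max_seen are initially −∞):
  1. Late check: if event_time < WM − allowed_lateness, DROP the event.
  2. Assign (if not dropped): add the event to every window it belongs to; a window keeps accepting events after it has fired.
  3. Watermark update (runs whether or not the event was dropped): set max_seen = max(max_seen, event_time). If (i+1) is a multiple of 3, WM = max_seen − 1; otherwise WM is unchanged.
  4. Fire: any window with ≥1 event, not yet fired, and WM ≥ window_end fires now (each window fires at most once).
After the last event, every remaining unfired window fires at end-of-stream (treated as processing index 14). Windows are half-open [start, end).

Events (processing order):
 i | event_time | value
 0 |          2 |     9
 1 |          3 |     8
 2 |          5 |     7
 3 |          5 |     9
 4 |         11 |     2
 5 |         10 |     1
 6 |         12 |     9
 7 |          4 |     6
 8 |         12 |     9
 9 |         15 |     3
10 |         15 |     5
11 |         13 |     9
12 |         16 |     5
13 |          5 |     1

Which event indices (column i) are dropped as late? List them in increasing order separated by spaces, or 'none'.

7 13

i=0 t=2 v=9: → [2,5),[1,4),[0,3); WM=−∞
i=1 t=3 v=8: → [3,6),[2,5),[1,4); WM=−∞
i=2 t=5 v=7: → [5,8),[4,7),[3,6); WM=4; [0,3) fires=1 [1,4) fires=2
i=3 t=5 v=9: → [5,8),[4,7),[3,6); WM=4
i=4 t=11 v=2: → [11,14),[10,13),[9,12); WM=4
i=5 t=10 v=1: → [10,13),[9,12),[8,11); WM=10; [2,5) fires=2 [3,6) fires=3 [4,7) fires=2 [5,8) fires=2
i=6 t=12 v=9: → [12,15),[11,14),[10,13); WM=10
i=7 t=4 v=6: DROP (t<10-1); WM=10
i=8 t=12 v=9: → [12,15),[11,14),[10,13); WM=11; [8,11) fires=1
i=9 t=15 v=3: → [15,18),[14,17),[13,16); WM=11
i=10 t=15 v=5: → [15,18),[14,17),[13,16); WM=11
i=11 t=13 v=9: → [13,16),[12,15),[11,14); WM=14; [9,12) fires=2 [10,13) fires=4 [11,14) fires=4
i=12 t=16 v=5: → [16,19),[15,18),[14,17); WM=14
i=13 t=5 v=1: DROP (t<14-1); WM=14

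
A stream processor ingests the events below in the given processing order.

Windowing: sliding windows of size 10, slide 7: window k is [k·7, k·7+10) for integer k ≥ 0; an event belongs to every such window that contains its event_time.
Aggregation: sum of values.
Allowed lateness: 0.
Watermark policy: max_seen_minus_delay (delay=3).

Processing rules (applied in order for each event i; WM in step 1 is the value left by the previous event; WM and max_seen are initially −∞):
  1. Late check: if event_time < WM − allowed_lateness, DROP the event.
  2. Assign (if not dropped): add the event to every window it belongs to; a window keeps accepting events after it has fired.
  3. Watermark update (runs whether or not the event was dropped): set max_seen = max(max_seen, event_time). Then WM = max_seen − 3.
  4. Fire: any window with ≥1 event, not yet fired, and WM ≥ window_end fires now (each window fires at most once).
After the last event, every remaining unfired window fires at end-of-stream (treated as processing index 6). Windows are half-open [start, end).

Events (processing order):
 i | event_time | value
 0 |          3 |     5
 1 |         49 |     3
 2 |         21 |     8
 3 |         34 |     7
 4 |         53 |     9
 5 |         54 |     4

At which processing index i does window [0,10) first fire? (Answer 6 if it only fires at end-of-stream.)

1

i=0 t=3 v=5: → [0,10); WM=0
i=1 t=49 v=3: → [49,59),[42,52); WM=46; [0,10) fires=5
i=2 t=21 v=8: DROP (t<46-0); WM=46
i=3 t=34 v=7: DROP (t<46-0); WM=46
i=4 t=53 v=9: → [49,59); WM=50
i=5 t=54 v=4: → [49,59); WM=51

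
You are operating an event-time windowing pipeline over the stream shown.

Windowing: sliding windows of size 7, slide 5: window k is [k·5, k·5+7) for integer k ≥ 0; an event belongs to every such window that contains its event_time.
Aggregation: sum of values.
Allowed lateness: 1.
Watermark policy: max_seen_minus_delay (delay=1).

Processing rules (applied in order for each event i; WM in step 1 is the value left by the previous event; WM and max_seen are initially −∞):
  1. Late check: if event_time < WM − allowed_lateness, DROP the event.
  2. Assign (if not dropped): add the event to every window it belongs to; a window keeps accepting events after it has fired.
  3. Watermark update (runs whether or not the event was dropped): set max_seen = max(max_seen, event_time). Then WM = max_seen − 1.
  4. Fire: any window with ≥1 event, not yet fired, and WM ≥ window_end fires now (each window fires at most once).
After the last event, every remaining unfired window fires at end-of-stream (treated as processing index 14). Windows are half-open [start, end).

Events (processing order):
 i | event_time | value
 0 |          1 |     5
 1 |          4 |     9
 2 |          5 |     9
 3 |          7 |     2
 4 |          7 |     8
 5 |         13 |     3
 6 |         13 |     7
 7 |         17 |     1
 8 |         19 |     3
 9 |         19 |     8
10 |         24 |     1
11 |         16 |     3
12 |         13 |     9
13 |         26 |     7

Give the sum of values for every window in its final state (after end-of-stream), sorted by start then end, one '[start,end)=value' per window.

[0,7)=23 [5,12)=19 [10,17)=10 [15,22)=12 [20,27)=8 [25,32)=7

i=0 t=1 v=5: → [0,7); WM=0
i=1 t=4 v=9: → [0,7); WM=3
i=2 t=5 v=9: → [5,12),[0,7); WM=4
i=3 t=7 v=2: → [5,12); WM=6
i=4 t=7 v=8: → [5,12); WM=6
i=5 t=13 v=3: → [10,17); WM=12; [0,7) fires=23 [5,12) fires=19
i=6 t=13 v=7: → [10,17); WM=12
i=7 t=17 v=1: → [15,22); WM=16
i=8 t=19 v=3: → [15,22); WM=18; [10,17) fires=10
i=9 t=19 v=8: → [15,22); WM=18
i=10 t=24 v=1: → [20,27); WM=23; [15,22) fires=12
i=11 t=16 v=3: DROP (t<23-1); WM=23
i=12 t=13 v=9: DROP (t<23-1); WM=23
i=13 t=26 v=7: → [25,32),[20,27); WM=25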